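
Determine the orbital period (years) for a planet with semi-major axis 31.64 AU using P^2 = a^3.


P = a^(3/2) = 31.64^1.5 = 177.9732

177.9732 years


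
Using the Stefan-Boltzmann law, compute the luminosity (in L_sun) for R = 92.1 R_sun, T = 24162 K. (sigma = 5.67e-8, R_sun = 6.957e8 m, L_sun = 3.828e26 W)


R = 92.1 * 6.957e8 m = 6.407397e+10 m. L = 4*pi*R^2*sigma*T^4 = 4*pi*(6.407397e+10)^2 * 5.67e-8 * 24162^4 = 9.969829012e+32 W. L/L_sun = 9.969829012e+32 / 3.828e26 = 2.604e+06

2.604e+06 L_sun


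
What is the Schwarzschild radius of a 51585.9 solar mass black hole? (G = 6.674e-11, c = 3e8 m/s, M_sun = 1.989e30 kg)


M = 51585.9 * 1.989e30 kg = 1.026043551e+35 kg. rs = 2GM/c^2 = 2 * 6.674e-11 * 1.026043551e+35 / (3e8)^2 = 1.522e+08

1.522e+08 m


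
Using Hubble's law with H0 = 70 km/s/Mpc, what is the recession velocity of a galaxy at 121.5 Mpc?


v = H0 * d = 70 * 121.5 = 8505.0

8505.0 km/s


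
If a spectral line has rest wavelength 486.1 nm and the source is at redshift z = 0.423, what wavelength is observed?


lam_obs = lam_emit * (1 + z) = 486.1 * (1 + 0.423) = 691.7203

691.7203 nm


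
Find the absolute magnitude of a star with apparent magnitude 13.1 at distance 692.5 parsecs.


M = m - 5*log10(d) + 5 = 13.1 - 5*log10(692.5) + 5 = 3.8979

3.8979


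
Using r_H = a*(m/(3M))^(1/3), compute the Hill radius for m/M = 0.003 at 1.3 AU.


r_H = a * (m/3M)^(1/3) = 1.3 * (0.003/3)^(1/3) = 0.13

0.13 AU


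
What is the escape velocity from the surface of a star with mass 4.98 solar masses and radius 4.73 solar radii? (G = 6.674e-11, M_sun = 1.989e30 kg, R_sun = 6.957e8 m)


M = 4.98 * 1.989e30 kg = 9.90522e+30 kg; R = 4.73 * 6.957e8 m = 3.290661e+09 m. v_esc = sqrt(2GM/R) = sqrt(2 * 6.674e-11 * 9.90522e+30 / 3.290661e+09) = 633867.6531

633867.6531 m/s


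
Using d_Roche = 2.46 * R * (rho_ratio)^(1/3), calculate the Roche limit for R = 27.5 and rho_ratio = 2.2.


d_Roche = 2.46 * 27.5 * 2.2^(1/3) = 87.985

87.985


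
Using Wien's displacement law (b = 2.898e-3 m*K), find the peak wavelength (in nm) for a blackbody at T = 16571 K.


lam_max = b / T = 2.898e-3 / 16571 = 1.749e-07 m = 174.8838 nm

174.8838 nm


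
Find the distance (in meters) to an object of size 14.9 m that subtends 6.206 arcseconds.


D = size / theta_rad, theta_rad = 6.206 * pi/(180*3600) = 3.009e-05, D = 495221.6586

495221.6586 m


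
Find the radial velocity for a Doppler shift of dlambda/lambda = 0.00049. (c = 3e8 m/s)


v = (dlambda/lambda) * c = 0.00049 * 3e8 = 147000.0

147000.0 m/s


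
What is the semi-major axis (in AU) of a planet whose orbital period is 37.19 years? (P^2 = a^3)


a = P^(2/3) = 37.19^(2/3) = 11.1417

11.1417 AU


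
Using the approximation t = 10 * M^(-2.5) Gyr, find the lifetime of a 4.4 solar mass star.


t = 10 * M^(-2.5) = 10 * 4.4^(-2.5) = 0.2462

0.2462 Gyr


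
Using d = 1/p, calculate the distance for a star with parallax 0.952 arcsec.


d = 1/p = 1/0.952 = 1.0504

1.0504 pc


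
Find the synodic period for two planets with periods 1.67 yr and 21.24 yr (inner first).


1/P_syn = |1/P1 - 1/P2| = |1/1.67 - 1/21.24| => P_syn = 1.8125

1.8125 years


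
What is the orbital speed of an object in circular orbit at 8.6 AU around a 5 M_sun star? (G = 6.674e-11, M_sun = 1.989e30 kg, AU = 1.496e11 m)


v = sqrt(GM/r) = sqrt(6.674e-11 * 9.945e+30 / 1.287e+12) = 22713.3123

22713.3123 m/s


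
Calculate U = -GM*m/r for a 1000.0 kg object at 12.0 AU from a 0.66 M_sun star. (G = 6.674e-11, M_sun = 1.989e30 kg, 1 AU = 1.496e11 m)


M = 0.66 * 1.989e30 kg = 1.31274e+30 kg; r = 12.0 AU * 1.496e11 m/AU = 1.7952e+12 m. U = -GM*m/r = -(6.674e-11 * 1.31274e+30 * 1000.0) / 1.7952e+12 = -4.880e+10

-4.880e+10 J


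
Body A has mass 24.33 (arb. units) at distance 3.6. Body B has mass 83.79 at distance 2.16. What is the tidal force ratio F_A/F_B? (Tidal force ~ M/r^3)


Ratio = (M1/r1^3) / (M2/r2^3) = (24.33/3.6^3) / (83.79/2.16^3) = 0.0627

0.0627


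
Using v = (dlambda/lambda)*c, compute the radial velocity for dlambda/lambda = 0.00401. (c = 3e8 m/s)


v = (dlambda/lambda) * c = 0.00401 * 3e8 = 1.203e+06

1.203e+06 m/s


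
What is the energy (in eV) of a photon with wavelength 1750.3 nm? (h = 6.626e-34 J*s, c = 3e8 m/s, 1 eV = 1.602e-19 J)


E = hc/lambda = 6.626e-34 * 3e8 / 1.750e-06 = 1.136e-19 J = 0.7089 eV

0.7089 eV


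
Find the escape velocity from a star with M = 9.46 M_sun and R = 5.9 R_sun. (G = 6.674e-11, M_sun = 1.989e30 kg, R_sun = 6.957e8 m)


M = 9.46 * 1.989e30 kg = 1.881594e+31 kg; R = 5.9 * 6.957e8 m = 4.10463e+09 m. v_esc = sqrt(2GM/R) = sqrt(2 * 6.674e-11 * 1.881594e+31 / 4.10463e+09) = 782229.2495

782229.2495 m/s


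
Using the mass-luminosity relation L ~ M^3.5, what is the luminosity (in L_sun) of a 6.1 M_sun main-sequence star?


L/L_sun = (M/M_sun)^3.5 = 6.1^3.5 = 560.6017

560.6017 L_sun


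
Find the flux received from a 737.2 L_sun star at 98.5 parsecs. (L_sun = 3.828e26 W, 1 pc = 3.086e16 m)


F = L / (4*pi*d^2) = 2.822e+29 / (4*pi*(3.040e+18)^2) = 2.430e-09

2.430e-09 W/m^2


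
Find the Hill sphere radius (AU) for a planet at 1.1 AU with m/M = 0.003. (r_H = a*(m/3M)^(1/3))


r_H = a * (m/3M)^(1/3) = 1.1 * (0.003/3)^(1/3) = 0.11

0.11 AU


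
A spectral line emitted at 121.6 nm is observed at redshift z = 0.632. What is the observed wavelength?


lam_obs = lam_emit * (1 + z) = 121.6 * (1 + 0.632) = 198.4512

198.4512 nm


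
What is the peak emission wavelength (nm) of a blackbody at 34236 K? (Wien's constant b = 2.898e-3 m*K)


lam_max = b / T = 2.898e-3 / 34236 = 8.465e-08 m = 84.6477 nm

84.6477 nm


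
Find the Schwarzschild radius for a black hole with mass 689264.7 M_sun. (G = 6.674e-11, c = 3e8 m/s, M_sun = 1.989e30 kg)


M = 689264.7 * 1.989e30 kg = 1.370947488e+36 kg. rs = 2GM/c^2 = 2 * 6.674e-11 * 1.370947488e+36 / (3e8)^2 = 2.033e+09

2.033e+09 m


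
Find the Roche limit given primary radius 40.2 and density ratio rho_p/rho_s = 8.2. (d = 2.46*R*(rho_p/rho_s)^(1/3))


d_Roche = 2.46 * 40.2 * 8.2^(1/3) = 199.4187

199.4187


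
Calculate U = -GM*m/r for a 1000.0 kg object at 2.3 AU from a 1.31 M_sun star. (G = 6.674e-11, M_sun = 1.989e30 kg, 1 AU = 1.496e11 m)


M = 1.31 * 1.989e30 kg = 2.60559e+30 kg; r = 2.3 AU * 1.496e11 m/AU = 3.4408e+11 m. U = -GM*m/r = -(6.674e-11 * 2.60559e+30 * 1000.0) / 3.4408e+11 = -5.054e+11

-5.054e+11 J


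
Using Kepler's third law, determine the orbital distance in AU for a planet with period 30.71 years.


a = P^(2/3) = 30.71^(2/3) = 9.8066

9.8066 AU


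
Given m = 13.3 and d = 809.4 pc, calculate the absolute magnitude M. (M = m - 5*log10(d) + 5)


M = m - 5*log10(d) + 5 = 13.3 - 5*log10(809.4) + 5 = 3.7592

3.7592


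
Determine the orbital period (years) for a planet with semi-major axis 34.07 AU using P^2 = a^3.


P = a^(3/2) = 34.07^1.5 = 198.8649

198.8649 years


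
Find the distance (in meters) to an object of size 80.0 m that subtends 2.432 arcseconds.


D = size / theta_rad, theta_rad = 2.432 * pi/(180*3600) = 1.179e-05, D = 6.785e+06

6.785e+06 m


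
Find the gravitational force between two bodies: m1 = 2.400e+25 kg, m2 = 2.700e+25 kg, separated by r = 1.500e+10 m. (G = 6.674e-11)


F = G*m1*m2/r^2 = 6.674e-11 * 2.400e+25 * 2.700e+25 / (1.500e+10)^2 = 6.674e-11 * 6.480e+50 / 2.250e+20 = 1.922e+20

1.922e+20 N


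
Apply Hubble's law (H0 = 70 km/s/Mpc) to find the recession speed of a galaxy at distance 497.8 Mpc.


v = H0 * d = 70 * 497.8 = 34846.0

34846.0 km/s


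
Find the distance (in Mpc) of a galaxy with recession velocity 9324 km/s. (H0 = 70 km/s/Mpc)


d = v / H0 = 9324 / 70 = 133.2

133.2 Mpc


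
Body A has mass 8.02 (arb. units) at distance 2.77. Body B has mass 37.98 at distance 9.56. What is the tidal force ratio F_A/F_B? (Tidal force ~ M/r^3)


Ratio = (M1/r1^3) / (M2/r2^3) = (8.02/2.77^3) / (37.98/9.56^3) = 8.6807

8.6807


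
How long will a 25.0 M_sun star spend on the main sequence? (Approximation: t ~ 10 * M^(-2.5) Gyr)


t = 10 * M^(-2.5) = 10 * 25.0^(-2.5) = 0.0032

0.0032 Gyr


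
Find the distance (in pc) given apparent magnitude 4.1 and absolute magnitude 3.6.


d = 10^((m - M + 5)/5) = 10^((4.1 - 3.6 + 5)/5) = 12.5893

12.5893 pc


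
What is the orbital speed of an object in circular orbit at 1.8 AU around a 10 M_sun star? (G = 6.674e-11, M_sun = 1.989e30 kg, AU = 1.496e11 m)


v = sqrt(GM/r) = sqrt(6.674e-11 * 1.989e+31 / 2.693e+11) = 70211.531

70211.531 m/s


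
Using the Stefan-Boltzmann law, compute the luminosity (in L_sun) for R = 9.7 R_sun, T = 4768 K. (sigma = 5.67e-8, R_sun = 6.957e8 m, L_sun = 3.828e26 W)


R = 9.7 * 6.957e8 m = 6.74829e+09 m. L = 4*pi*R^2*sigma*T^4 = 4*pi*(6.74829e+09)^2 * 5.67e-8 * 4768^4 = 1.676970354e+28 W. L/L_sun = 1.676970354e+28 / 3.828e26 = 43.808

43.808 L_sun


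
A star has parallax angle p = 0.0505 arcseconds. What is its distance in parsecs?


d = 1/p = 1/0.0505 = 19.802

19.802 pc


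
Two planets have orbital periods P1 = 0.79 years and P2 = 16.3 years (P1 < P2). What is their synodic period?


1/P_syn = |1/P1 - 1/P2| = |1/0.79 - 1/16.3| => P_syn = 0.8302

0.8302 years


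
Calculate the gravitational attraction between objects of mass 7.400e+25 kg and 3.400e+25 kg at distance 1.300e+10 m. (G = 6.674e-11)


F = G*m1*m2/r^2 = 6.674e-11 * 7.400e+25 * 3.400e+25 / (1.300e+10)^2 = 6.674e-11 * 2.516e+51 / 1.690e+20 = 9.936e+20

9.936e+20 N


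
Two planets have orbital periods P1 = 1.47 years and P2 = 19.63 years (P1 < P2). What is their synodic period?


1/P_syn = |1/P1 - 1/P2| = |1/1.47 - 1/19.63| => P_syn = 1.589

1.589 years


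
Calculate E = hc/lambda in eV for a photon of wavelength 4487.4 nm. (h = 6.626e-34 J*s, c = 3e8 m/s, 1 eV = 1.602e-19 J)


E = hc/lambda = 6.626e-34 * 3e8 / 4.487e-06 = 4.430e-20 J = 0.2765 eV

0.2765 eV


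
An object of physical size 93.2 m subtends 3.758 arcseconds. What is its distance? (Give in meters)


D = size / theta_rad, theta_rad = 3.758 * pi/(180*3600) = 1.822e-05, D = 5.115e+06

5.115e+06 m


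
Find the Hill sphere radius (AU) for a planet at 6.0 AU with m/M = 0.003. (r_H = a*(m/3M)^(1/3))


r_H = a * (m/3M)^(1/3) = 6.0 * (0.003/3)^(1/3) = 0.6

0.6 AU


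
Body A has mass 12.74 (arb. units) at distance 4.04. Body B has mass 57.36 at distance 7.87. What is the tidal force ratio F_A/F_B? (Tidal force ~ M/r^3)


Ratio = (M1/r1^3) / (M2/r2^3) = (12.74/4.04^3) / (57.36/7.87^3) = 1.6419

1.6419


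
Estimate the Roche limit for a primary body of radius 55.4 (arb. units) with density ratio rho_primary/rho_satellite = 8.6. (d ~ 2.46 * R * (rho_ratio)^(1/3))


d_Roche = 2.46 * 55.4 * 8.6^(1/3) = 279.2186

279.2186


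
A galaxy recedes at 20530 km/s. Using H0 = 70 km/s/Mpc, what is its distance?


d = v / H0 = 20530 / 70 = 293.2857

293.2857 Mpc


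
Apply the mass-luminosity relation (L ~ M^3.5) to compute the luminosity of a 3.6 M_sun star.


L/L_sun = (M/M_sun)^3.5 = 3.6^3.5 = 88.5235

88.5235 L_sun


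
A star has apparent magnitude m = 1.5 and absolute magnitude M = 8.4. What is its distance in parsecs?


d = 10^((m - M + 5)/5) = 10^((1.5 - 8.4 + 5)/5) = 0.4169

0.4169 pc


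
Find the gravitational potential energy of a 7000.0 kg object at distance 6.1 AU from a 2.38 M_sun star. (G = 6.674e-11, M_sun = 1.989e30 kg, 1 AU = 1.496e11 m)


M = 2.38 * 1.989e30 kg = 4.73382e+30 kg; r = 6.1 AU * 1.496e11 m/AU = 9.1256e+11 m. U = -GM*m/r = -(6.674e-11 * 4.73382e+30 * 7000.0) / 9.1256e+11 = -2.423e+12

-2.423e+12 J


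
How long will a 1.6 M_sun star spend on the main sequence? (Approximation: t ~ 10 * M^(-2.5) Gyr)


t = 10 * M^(-2.5) = 10 * 1.6^(-2.5) = 3.0882

3.0882 Gyr


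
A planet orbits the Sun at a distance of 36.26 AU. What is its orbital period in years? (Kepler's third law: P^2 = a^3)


P = a^(3/2) = 36.26^1.5 = 218.3442

218.3442 years


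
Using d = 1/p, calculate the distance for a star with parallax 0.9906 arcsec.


d = 1/p = 1/0.9906 = 1.0095

1.0095 pc


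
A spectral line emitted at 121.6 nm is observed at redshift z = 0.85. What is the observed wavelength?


lam_obs = lam_emit * (1 + z) = 121.6 * (1 + 0.85) = 224.96

224.96 nm


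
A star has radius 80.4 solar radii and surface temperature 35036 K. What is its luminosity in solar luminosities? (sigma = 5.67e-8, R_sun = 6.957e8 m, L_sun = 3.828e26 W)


R = 80.4 * 6.957e8 m = 5.593428e+10 m. L = 4*pi*R^2*sigma*T^4 = 4*pi*(5.593428e+10)^2 * 5.67e-8 * 35036^4 = 3.358977524e+33 W. L/L_sun = 3.358977524e+33 / 3.828e26 = 8.775e+06

8.775e+06 L_sun


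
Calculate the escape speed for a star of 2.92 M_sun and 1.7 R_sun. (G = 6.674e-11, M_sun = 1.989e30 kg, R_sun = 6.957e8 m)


M = 2.92 * 1.989e30 kg = 5.80788e+30 kg; R = 1.7 * 6.957e8 m = 1.18269e+09 m. v_esc = sqrt(2GM/R) = sqrt(2 * 6.674e-11 * 5.80788e+30 / 1.18269e+09) = 809620.4212

809620.4212 m/s


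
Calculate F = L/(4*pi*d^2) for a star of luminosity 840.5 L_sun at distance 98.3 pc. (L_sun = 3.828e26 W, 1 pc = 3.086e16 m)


F = L / (4*pi*d^2) = 3.217e+29 / (4*pi*(3.034e+18)^2) = 2.782e-09

2.782e-09 W/m^2


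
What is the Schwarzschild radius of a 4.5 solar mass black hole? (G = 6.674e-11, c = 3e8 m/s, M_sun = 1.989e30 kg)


M = 4.5 * 1.989e30 kg = 8.9505e+30 kg. rs = 2GM/c^2 = 2 * 6.674e-11 * 8.9505e+30 / (3e8)^2 = 13274.586

13274.586 m


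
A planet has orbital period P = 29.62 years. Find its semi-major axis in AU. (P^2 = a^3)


a = P^(2/3) = 29.62^(2/3) = 9.5732

9.5732 AU


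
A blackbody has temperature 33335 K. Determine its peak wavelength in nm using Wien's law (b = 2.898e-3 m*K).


lam_max = b / T = 2.898e-3 / 33335 = 8.694e-08 m = 86.9357 nm

86.9357 nm


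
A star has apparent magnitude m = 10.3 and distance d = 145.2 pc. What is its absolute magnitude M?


M = m - 5*log10(d) + 5 = 10.3 - 5*log10(145.2) + 5 = 4.4902

4.4902


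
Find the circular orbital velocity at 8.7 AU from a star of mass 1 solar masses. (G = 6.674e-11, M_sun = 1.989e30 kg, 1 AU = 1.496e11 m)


v = sqrt(GM/r) = sqrt(6.674e-11 * 1.989e+30 / 1.302e+12) = 10099.1557

10099.1557 m/s


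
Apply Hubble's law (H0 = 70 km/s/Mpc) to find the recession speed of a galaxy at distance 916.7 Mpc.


v = H0 * d = 70 * 916.7 = 64169.0

64169.0 km/s


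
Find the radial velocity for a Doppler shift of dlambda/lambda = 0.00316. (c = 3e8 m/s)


v = (dlambda/lambda) * c = 0.00316 * 3e8 = 948000.0

948000.0 m/s


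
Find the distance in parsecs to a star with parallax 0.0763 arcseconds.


d = 1/p = 1/0.0763 = 13.1062

13.1062 pc


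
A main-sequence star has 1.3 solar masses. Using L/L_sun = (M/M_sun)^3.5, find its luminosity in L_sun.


L/L_sun = (M/M_sun)^3.5 = 1.3^3.5 = 2.505

2.505 L_sun


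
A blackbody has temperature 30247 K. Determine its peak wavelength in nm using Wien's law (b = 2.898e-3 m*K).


lam_max = b / T = 2.898e-3 / 30247 = 9.581e-08 m = 95.8112 nm

95.8112 nm


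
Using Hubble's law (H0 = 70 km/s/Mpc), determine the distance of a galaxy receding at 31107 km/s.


d = v / H0 = 31107 / 70 = 444.3857

444.3857 Mpc


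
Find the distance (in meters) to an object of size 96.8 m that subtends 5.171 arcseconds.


D = size / theta_rad, theta_rad = 5.171 * pi/(180*3600) = 2.507e-05, D = 3.861e+06

3.861e+06 m


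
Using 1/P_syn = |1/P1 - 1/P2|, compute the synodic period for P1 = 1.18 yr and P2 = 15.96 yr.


1/P_syn = |1/P1 - 1/P2| = |1/1.18 - 1/15.96| => P_syn = 1.2742

1.2742 years


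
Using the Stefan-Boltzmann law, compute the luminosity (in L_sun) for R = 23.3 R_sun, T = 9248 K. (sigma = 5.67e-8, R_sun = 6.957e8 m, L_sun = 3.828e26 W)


R = 23.3 * 6.957e8 m = 1.620981e+10 m. L = 4*pi*R^2*sigma*T^4 = 4*pi*(1.620981e+10)^2 * 5.67e-8 * 9248^4 = 1.369430688e+30 W. L/L_sun = 1.369430688e+30 / 3.828e26 = 3577.4051

3577.4051 L_sun


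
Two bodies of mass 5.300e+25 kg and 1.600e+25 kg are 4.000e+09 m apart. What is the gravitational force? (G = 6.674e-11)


F = G*m1*m2/r^2 = 6.674e-11 * 5.300e+25 * 1.600e+25 / (4.000e+09)^2 = 6.674e-11 * 8.480e+50 / 1.600e+19 = 3.537e+21

3.537e+21 N


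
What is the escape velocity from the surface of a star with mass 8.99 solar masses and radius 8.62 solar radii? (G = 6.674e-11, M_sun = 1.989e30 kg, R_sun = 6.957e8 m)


M = 8.99 * 1.989e30 kg = 1.788111e+31 kg; R = 8.62 * 6.957e8 m = 5.996934e+09 m. v_esc = sqrt(2GM/R) = sqrt(2 * 6.674e-11 * 1.788111e+31 / 5.996934e+09) = 630871.2

630871.2 m/s


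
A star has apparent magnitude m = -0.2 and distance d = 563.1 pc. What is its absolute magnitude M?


M = m - 5*log10(d) + 5 = -0.2 - 5*log10(563.1) + 5 = -8.9529

-8.9529


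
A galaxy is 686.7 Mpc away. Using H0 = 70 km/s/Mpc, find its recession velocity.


v = H0 * d = 70 * 686.7 = 48069.0

48069.0 km/s


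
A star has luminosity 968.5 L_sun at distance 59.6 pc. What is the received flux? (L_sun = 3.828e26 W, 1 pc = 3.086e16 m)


F = L / (4*pi*d^2) = 3.707e+29 / (4*pi*(1.839e+18)^2) = 8.721e-09

8.721e-09 W/m^2


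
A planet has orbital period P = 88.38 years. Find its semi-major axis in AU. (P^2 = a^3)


a = P^(2/3) = 88.38^(2/3) = 19.8413

19.8413 AU


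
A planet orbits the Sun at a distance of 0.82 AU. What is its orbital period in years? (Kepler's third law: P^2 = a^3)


P = a^(3/2) = 0.82^1.5 = 0.7425

0.7425 years


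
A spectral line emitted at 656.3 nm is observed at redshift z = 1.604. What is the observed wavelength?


lam_obs = lam_emit * (1 + z) = 656.3 * (1 + 1.604) = 1709.0052

1709.0052 nm


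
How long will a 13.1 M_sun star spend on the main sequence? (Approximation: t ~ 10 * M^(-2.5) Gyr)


t = 10 * M^(-2.5) = 10 * 13.1^(-2.5) = 0.0161

0.0161 Gyr


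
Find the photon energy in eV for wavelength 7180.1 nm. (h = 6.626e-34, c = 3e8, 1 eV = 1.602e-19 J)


E = hc/lambda = 6.626e-34 * 3e8 / 7.180e-06 = 2.768e-20 J = 0.1728 eV

0.1728 eV


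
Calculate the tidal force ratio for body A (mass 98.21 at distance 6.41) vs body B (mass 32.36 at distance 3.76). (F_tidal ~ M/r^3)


Ratio = (M1/r1^3) / (M2/r2^3) = (98.21/6.41^3) / (32.36/3.76^3) = 0.6125

0.6125


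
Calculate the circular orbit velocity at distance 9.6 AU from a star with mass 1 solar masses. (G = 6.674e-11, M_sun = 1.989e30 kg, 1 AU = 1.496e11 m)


v = sqrt(GM/r) = sqrt(6.674e-11 * 1.989e+30 / 1.436e+12) = 9614.1098

9614.1098 m/s


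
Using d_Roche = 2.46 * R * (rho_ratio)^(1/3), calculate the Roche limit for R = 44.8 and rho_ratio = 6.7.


d_Roche = 2.46 * 44.8 * 6.7^(1/3) = 207.7645

207.7645


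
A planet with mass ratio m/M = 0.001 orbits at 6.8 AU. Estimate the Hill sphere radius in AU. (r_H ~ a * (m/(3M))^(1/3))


r_H = a * (m/3M)^(1/3) = 6.8 * (0.001/3)^(1/3) = 0.4715

0.4715 AU


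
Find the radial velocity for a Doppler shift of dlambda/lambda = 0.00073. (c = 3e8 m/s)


v = (dlambda/lambda) * c = 0.00073 * 3e8 = 219000.0

219000.0 m/s


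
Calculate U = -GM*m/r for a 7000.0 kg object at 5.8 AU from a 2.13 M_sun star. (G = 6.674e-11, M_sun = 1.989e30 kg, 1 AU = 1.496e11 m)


M = 2.13 * 1.989e30 kg = 4.23657e+30 kg; r = 5.8 AU * 1.496e11 m/AU = 8.6768e+11 m. U = -GM*m/r = -(6.674e-11 * 4.23657e+30 * 7000.0) / 8.6768e+11 = -2.281e+12

-2.281e+12 J


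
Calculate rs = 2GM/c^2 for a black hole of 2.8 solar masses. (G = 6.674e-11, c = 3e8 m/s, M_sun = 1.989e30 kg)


M = 2.8 * 1.989e30 kg = 5.5692e+30 kg. rs = 2GM/c^2 = 2 * 6.674e-11 * 5.5692e+30 / (3e8)^2 = 8259.7424

8259.7424 m


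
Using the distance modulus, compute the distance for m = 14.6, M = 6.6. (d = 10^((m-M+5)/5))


d = 10^((m - M + 5)/5) = 10^((14.6 - 6.6 + 5)/5) = 398.1072

398.1072 pc


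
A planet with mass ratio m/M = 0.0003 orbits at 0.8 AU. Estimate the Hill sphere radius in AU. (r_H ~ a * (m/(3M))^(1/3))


r_H = a * (m/3M)^(1/3) = 0.8 * (0.0003/3)^(1/3) = 0.0371

0.0371 AU


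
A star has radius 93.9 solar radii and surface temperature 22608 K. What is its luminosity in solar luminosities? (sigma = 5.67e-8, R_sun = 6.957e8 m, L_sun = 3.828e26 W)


R = 93.9 * 6.957e8 m = 6.532623e+10 m. L = 4*pi*R^2*sigma*T^4 = 4*pi*(6.532623e+10)^2 * 5.67e-8 * 22608^4 = 7.943587654e+32 W. L/L_sun = 7.943587654e+32 / 3.828e26 = 2.075e+06

2.075e+06 L_sun


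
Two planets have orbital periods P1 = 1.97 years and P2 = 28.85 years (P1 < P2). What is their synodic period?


1/P_syn = |1/P1 - 1/P2| = |1/1.97 - 1/28.85| => P_syn = 2.1144

2.1144 years


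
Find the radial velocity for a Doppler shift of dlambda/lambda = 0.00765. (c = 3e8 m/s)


v = (dlambda/lambda) * c = 0.00765 * 3e8 = 2.295e+06

2.295e+06 m/s


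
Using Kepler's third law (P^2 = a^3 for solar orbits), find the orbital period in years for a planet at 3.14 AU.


P = a^(3/2) = 3.14^1.5 = 5.5641

5.5641 years


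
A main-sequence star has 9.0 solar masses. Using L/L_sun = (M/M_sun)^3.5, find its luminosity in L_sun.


L/L_sun = (M/M_sun)^3.5 = 9.0^3.5 = 2187.0

2187.0 L_sun


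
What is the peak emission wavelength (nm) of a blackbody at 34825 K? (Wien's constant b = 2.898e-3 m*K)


lam_max = b / T = 2.898e-3 / 34825 = 8.322e-08 m = 83.2161 nm

83.2161 nm


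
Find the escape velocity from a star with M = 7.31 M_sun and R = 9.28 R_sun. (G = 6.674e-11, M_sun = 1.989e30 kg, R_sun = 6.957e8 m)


M = 7.31 * 1.989e30 kg = 1.453959e+31 kg; R = 9.28 * 6.957e8 m = 6.456096e+09 m. v_esc = sqrt(2GM/R) = sqrt(2 * 6.674e-11 * 1.453959e+31 / 6.456096e+09) = 548275.9414

548275.9414 m/s


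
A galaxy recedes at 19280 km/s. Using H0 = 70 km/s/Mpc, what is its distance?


d = v / H0 = 19280 / 70 = 275.4286

275.4286 Mpc


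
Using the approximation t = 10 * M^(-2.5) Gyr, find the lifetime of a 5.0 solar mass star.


t = 10 * M^(-2.5) = 10 * 5.0^(-2.5) = 0.1789

0.1789 Gyr


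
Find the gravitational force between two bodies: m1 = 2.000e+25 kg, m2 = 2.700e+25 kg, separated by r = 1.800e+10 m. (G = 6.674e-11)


F = G*m1*m2/r^2 = 6.674e-11 * 2.000e+25 * 2.700e+25 / (1.800e+10)^2 = 6.674e-11 * 5.400e+50 / 3.240e+20 = 1.112e+20

1.112e+20 N


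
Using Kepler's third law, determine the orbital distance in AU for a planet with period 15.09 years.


a = P^(2/3) = 15.09^(2/3) = 6.1065

6.1065 AU


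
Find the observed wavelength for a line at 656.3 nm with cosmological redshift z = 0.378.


lam_obs = lam_emit * (1 + z) = 656.3 * (1 + 0.378) = 904.3814

904.3814 nm


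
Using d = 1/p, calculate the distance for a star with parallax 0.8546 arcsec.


d = 1/p = 1/0.8546 = 1.1701

1.1701 pc


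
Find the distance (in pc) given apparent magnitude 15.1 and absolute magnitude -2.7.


d = 10^((m - M + 5)/5) = 10^((15.1 - -2.7 + 5)/5) = 36307.8055

36307.8055 pc


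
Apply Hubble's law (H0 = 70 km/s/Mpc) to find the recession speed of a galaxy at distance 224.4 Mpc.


v = H0 * d = 70 * 224.4 = 15708.0

15708.0 km/s


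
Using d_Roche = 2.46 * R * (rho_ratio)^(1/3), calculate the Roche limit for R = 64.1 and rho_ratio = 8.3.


d_Roche = 2.46 * 64.1 * 8.3^(1/3) = 319.2659

319.2659


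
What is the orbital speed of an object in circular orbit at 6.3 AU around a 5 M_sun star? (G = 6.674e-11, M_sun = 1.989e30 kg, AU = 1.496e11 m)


v = sqrt(GM/r) = sqrt(6.674e-11 * 9.945e+30 / 9.425e+11) = 26537.4643

26537.4643 m/s


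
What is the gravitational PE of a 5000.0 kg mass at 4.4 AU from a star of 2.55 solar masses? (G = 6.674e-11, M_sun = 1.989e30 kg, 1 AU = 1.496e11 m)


M = 2.55 * 1.989e30 kg = 5.07195e+30 kg; r = 4.4 AU * 1.496e11 m/AU = 6.5824e+11 m. U = -GM*m/r = -(6.674e-11 * 5.07195e+30 * 5000.0) / 6.5824e+11 = -2.571e+12

-2.571e+12 J


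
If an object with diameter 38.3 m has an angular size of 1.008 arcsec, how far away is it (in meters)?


D = size / theta_rad, theta_rad = 1.008 * pi/(180*3600) = 4.887e-06, D = 7.837e+06

7.837e+06 m


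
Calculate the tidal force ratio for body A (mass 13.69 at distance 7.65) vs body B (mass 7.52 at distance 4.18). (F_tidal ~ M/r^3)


Ratio = (M1/r1^3) / (M2/r2^3) = (13.69/7.65^3) / (7.52/4.18^3) = 0.297

0.297


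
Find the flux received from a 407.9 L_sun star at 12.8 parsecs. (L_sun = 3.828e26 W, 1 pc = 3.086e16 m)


F = L / (4*pi*d^2) = 1.561e+29 / (4*pi*(3.950e+17)^2) = 7.964e-08

7.964e-08 W/m^2


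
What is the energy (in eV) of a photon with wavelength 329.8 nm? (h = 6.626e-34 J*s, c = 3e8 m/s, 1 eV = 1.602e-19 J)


E = hc/lambda = 6.626e-34 * 3e8 / 3.298e-07 = 6.027e-19 J = 3.7624 eV

3.7624 eV


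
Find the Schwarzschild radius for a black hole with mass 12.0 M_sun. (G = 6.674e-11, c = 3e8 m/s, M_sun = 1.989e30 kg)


M = 12.0 * 1.989e30 kg = 2.3868e+31 kg. rs = 2GM/c^2 = 2 * 6.674e-11 * 2.3868e+31 / (3e8)^2 = 35398.896

35398.896 m


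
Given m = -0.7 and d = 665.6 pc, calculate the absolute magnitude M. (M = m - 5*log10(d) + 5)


M = m - 5*log10(d) + 5 = -0.7 - 5*log10(665.6) + 5 = -9.8161

-9.8161


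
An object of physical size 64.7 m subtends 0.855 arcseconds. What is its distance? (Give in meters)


D = size / theta_rad, theta_rad = 0.855 * pi/(180*3600) = 4.145e-06, D = 1.561e+07

1.561e+07 m


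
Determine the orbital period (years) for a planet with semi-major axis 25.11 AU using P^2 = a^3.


P = a^(3/2) = 25.11^1.5 = 125.8259

125.8259 years


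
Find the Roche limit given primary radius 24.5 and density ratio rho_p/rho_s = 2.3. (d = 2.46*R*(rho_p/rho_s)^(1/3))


d_Roche = 2.46 * 24.5 * 2.3^(1/3) = 79.5568

79.5568


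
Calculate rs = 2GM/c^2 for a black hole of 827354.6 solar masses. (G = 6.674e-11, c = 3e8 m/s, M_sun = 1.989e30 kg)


M = 827354.6 * 1.989e30 kg = 1.645608299e+36 kg. rs = 2GM/c^2 = 2 * 6.674e-11 * 1.645608299e+36 / (3e8)^2 = 2.441e+09

2.441e+09 m


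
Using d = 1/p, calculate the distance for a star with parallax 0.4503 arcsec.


d = 1/p = 1/0.4503 = 2.2207

2.2207 pc


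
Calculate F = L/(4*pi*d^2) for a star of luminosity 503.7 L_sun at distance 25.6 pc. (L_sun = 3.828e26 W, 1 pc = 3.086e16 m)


F = L / (4*pi*d^2) = 1.928e+29 / (4*pi*(7.900e+17)^2) = 2.458e-08

2.458e-08 W/m^2


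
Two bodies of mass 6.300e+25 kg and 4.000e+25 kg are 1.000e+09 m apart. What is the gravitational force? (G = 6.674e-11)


F = G*m1*m2/r^2 = 6.674e-11 * 6.300e+25 * 4.000e+25 / (1.000e+09)^2 = 6.674e-11 * 2.520e+51 / 1.000e+18 = 1.682e+23

1.682e+23 N


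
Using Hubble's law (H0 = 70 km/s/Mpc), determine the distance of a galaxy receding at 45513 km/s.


d = v / H0 = 45513 / 70 = 650.1857

650.1857 Mpc


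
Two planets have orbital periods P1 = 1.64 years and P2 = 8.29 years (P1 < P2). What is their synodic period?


1/P_syn = |1/P1 - 1/P2| = |1/1.64 - 1/8.29| => P_syn = 2.0445

2.0445 years


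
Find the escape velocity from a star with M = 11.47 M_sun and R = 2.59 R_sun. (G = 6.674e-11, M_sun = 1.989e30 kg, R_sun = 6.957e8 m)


M = 11.47 * 1.989e30 kg = 2.281383e+31 kg; R = 2.59 * 6.957e8 m = 1.801863e+09 m. v_esc = sqrt(2GM/R) = sqrt(2 * 6.674e-11 * 2.281383e+31 / 1.801863e+09) = 1.300e+06

1.300e+06 m/s


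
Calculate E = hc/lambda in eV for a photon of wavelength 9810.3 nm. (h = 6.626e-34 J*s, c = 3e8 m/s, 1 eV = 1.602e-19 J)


E = hc/lambda = 6.626e-34 * 3e8 / 9.810e-06 = 2.026e-20 J = 0.1265 eV

0.1265 eV


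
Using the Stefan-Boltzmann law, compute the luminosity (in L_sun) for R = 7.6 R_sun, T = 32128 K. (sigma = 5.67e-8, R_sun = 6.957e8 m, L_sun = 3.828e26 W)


R = 7.6 * 6.957e8 m = 5.28732e+09 m. L = 4*pi*R^2*sigma*T^4 = 4*pi*(5.28732e+09)^2 * 5.67e-8 * 32128^4 = 2.122261417e+31 W. L/L_sun = 2.122261417e+31 / 3.828e26 = 55440.4759

55440.4759 L_sun


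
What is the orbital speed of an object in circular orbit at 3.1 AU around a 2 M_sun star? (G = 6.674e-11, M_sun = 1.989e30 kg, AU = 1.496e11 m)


v = sqrt(GM/r) = sqrt(6.674e-11 * 3.978e+30 / 4.638e+11) = 23926.482

23926.482 m/s


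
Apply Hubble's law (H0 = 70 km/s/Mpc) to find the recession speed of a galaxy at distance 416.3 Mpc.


v = H0 * d = 70 * 416.3 = 29141.0

29141.0 km/s


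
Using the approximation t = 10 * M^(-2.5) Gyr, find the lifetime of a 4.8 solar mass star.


t = 10 * M^(-2.5) = 10 * 4.8^(-2.5) = 0.1981

0.1981 Gyr


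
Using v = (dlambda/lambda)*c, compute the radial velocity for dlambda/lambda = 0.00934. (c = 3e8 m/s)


v = (dlambda/lambda) * c = 0.00934 * 3e8 = 2.802e+06

2.802e+06 m/s


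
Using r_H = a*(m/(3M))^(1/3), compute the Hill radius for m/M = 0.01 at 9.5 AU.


r_H = a * (m/3M)^(1/3) = 9.5 * (0.01/3)^(1/3) = 1.4191

1.4191 AU


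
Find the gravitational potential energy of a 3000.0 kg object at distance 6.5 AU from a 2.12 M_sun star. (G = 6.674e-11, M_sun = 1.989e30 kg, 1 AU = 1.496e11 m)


M = 2.12 * 1.989e30 kg = 4.21668e+30 kg; r = 6.5 AU * 1.496e11 m/AU = 9.724e+11 m. U = -GM*m/r = -(6.674e-11 * 4.21668e+30 * 3000.0) / 9.724e+11 = -8.682e+11

-8.682e+11 J


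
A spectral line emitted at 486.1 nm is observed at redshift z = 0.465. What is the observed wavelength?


lam_obs = lam_emit * (1 + z) = 486.1 * (1 + 0.465) = 712.1365

712.1365 nm


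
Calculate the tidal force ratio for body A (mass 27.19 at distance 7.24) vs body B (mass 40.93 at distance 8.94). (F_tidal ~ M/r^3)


Ratio = (M1/r1^3) / (M2/r2^3) = (27.19/7.24^3) / (40.93/8.94^3) = 1.2507

1.2507


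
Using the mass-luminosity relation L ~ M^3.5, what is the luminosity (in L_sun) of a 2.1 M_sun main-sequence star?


L/L_sun = (M/M_sun)^3.5 = 2.1^3.5 = 13.4205

13.4205 L_sun


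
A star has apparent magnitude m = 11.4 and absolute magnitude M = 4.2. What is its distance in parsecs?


d = 10^((m - M + 5)/5) = 10^((11.4 - 4.2 + 5)/5) = 275.4229

275.4229 pc


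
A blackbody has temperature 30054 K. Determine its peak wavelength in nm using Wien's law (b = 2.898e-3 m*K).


lam_max = b / T = 2.898e-3 / 30054 = 9.643e-08 m = 96.4264 nm

96.4264 nm


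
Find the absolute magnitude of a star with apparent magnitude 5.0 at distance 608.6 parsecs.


M = m - 5*log10(d) + 5 = 5.0 - 5*log10(608.6) + 5 = -3.9217

-3.9217


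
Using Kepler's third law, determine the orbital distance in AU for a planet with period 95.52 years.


a = P^(2/3) = 95.52^(2/3) = 20.896

20.896 AU


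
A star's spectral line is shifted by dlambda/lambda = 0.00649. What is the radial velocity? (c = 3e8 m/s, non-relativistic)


v = (dlambda/lambda) * c = 0.00649 * 3e8 = 1.947e+06

1.947e+06 m/s


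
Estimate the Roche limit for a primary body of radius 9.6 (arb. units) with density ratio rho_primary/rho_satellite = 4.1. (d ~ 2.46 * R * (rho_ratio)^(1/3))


d_Roche = 2.46 * 9.6 * 4.1^(1/3) = 37.7979

37.7979


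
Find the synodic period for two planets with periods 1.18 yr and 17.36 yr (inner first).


1/P_syn = |1/P1 - 1/P2| = |1/1.18 - 1/17.36| => P_syn = 1.2661

1.2661 years


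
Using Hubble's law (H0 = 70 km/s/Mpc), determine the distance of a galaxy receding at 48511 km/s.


d = v / H0 = 48511 / 70 = 693.0143

693.0143 Mpc


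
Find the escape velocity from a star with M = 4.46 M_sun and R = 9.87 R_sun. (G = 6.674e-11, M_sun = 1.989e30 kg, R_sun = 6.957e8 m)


M = 4.46 * 1.989e30 kg = 8.87094e+30 kg; R = 9.87 * 6.957e8 m = 6.866559e+09 m. v_esc = sqrt(2GM/R) = sqrt(2 * 6.674e-11 * 8.87094e+30 / 6.866559e+09) = 415263.1002

415263.1002 m/s


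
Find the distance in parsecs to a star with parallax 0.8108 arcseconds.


d = 1/p = 1/0.8108 = 1.2333

1.2333 pc


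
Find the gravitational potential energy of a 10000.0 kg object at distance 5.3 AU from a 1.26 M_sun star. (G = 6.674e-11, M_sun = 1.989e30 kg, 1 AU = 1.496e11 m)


M = 1.26 * 1.989e30 kg = 2.50614e+30 kg; r = 5.3 AU * 1.496e11 m/AU = 7.9288e+11 m. U = -GM*m/r = -(6.674e-11 * 2.50614e+30 * 10000.0) / 7.9288e+11 = -2.110e+12

-2.110e+12 J


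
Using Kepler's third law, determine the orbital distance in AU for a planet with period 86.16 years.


a = P^(2/3) = 86.16^(2/3) = 19.5076

19.5076 AU


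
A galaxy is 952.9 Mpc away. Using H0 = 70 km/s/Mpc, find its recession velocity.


v = H0 * d = 70 * 952.9 = 66703.0

66703.0 km/s


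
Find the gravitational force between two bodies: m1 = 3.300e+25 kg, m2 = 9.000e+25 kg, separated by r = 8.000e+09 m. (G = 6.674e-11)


F = G*m1*m2/r^2 = 6.674e-11 * 3.300e+25 * 9.000e+25 / (8.000e+09)^2 = 6.674e-11 * 2.970e+51 / 6.400e+19 = 3.097e+21

3.097e+21 N


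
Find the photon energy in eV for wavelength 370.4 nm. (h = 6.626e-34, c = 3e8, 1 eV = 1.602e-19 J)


E = hc/lambda = 6.626e-34 * 3e8 / 3.704e-07 = 5.367e-19 J = 3.35 eV

3.35 eV


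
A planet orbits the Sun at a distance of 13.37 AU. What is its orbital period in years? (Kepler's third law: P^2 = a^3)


P = a^(3/2) = 13.37^1.5 = 48.8874

48.8874 years


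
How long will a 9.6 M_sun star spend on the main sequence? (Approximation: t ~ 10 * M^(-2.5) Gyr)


t = 10 * M^(-2.5) = 10 * 9.6^(-2.5) = 0.035

0.035 Gyr


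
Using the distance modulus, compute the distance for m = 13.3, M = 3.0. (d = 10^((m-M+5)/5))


d = 10^((m - M + 5)/5) = 10^((13.3 - 3.0 + 5)/5) = 1148.1536

1148.1536 pc


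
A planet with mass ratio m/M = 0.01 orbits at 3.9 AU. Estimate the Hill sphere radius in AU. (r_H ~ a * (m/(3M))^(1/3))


r_H = a * (m/3M)^(1/3) = 3.9 * (0.01/3)^(1/3) = 0.5826

0.5826 AU


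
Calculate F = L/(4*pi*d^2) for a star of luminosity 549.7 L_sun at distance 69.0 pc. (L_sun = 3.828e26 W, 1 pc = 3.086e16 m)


F = L / (4*pi*d^2) = 2.104e+29 / (4*pi*(2.129e+18)^2) = 3.693e-09

3.693e-09 W/m^2


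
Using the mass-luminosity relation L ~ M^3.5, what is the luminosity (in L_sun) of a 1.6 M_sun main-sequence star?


L/L_sun = (M/M_sun)^3.5 = 1.6^3.5 = 5.1811

5.1811 L_sun


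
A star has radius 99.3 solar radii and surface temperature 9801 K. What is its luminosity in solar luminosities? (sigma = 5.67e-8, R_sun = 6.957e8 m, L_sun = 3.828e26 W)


R = 99.3 * 6.957e8 m = 6.908301e+10 m. L = 4*pi*R^2*sigma*T^4 = 4*pi*(6.908301e+10)^2 * 5.67e-8 * 9801^4 = 3.137740211e+31 W. L/L_sun = 3.137740211e+31 / 3.828e26 = 81968.1351

81968.1351 L_sun


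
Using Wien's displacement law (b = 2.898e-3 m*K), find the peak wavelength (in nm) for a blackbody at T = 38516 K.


lam_max = b / T = 2.898e-3 / 38516 = 7.524e-08 m = 75.2415 nm

75.2415 nm


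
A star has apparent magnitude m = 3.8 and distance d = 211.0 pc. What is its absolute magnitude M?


M = m - 5*log10(d) + 5 = 3.8 - 5*log10(211.0) + 5 = -2.8214

-2.8214


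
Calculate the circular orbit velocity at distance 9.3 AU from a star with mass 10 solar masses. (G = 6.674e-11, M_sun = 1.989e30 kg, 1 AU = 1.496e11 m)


v = sqrt(GM/r) = sqrt(6.674e-11 * 1.989e+31 / 1.391e+12) = 30888.9554

30888.9554 m/s


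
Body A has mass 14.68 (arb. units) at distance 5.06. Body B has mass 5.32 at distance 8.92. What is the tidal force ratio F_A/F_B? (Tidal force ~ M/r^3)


Ratio = (M1/r1^3) / (M2/r2^3) = (14.68/5.06^3) / (5.32/8.92^3) = 15.1167

15.1167


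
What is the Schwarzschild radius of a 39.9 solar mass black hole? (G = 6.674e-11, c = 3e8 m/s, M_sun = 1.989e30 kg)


M = 39.9 * 1.989e30 kg = 7.93611e+31 kg. rs = 2GM/c^2 = 2 * 6.674e-11 * 7.93611e+31 / (3e8)^2 = 117701.3292

117701.3292 m


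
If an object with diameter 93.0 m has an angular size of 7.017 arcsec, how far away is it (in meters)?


D = size / theta_rad, theta_rad = 7.017 * pi/(180*3600) = 3.402e-05, D = 2.734e+06

2.734e+06 m


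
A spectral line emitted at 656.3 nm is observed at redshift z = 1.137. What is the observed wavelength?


lam_obs = lam_emit * (1 + z) = 656.3 * (1 + 1.137) = 1402.5131

1402.5131 nm


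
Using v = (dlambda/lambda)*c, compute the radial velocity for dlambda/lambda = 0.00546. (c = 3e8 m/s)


v = (dlambda/lambda) * c = 0.00546 * 3e8 = 1.638e+06

1.638e+06 m/s


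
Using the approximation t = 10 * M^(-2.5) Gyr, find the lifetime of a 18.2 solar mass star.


t = 10 * M^(-2.5) = 10 * 18.2^(-2.5) = 0.0071

0.0071 Gyr


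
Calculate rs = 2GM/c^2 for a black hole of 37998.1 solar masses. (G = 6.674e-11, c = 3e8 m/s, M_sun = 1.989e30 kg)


M = 37998.1 * 1.989e30 kg = 7.55782209e+34 kg. rs = 2GM/c^2 = 2 * 6.674e-11 * 7.55782209e+34 / (3e8)^2 = 1.121e+08

1.121e+08 m


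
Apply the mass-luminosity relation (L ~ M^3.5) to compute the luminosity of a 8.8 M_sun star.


L/L_sun = (M/M_sun)^3.5 = 8.8^3.5 = 2021.5726

2021.5726 L_sun


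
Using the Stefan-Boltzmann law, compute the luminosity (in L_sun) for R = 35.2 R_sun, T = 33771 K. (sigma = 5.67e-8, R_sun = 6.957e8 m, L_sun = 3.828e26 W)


R = 35.2 * 6.957e8 m = 2.448864e+10 m. L = 4*pi*R^2*sigma*T^4 = 4*pi*(2.448864e+10)^2 * 5.67e-8 * 33771^4 = 5.557736339e+32 W. L/L_sun = 5.557736339e+32 / 3.828e26 = 1.452e+06

1.452e+06 L_sun


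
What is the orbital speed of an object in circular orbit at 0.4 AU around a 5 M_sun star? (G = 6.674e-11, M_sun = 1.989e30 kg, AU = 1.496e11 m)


v = sqrt(GM/r) = sqrt(6.674e-11 * 9.945e+30 / 5.984e+10) = 105317.2966

105317.2966 m/s


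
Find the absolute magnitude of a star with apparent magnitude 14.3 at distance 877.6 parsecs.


M = m - 5*log10(d) + 5 = 14.3 - 5*log10(877.6) + 5 = 4.5835

4.5835


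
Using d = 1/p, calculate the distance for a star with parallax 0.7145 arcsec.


d = 1/p = 1/0.7145 = 1.3996

1.3996 pc


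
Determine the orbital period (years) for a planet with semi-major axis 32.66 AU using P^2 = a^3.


P = a^(3/2) = 32.66^1.5 = 186.6484

186.6484 years


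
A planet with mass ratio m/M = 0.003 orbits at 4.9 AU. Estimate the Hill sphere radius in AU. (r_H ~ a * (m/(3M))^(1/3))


r_H = a * (m/3M)^(1/3) = 4.9 * (0.003/3)^(1/3) = 0.49

0.49 AU


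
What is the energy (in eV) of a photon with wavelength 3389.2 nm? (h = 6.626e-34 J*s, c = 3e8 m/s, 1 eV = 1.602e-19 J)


E = hc/lambda = 6.626e-34 * 3e8 / 3.389e-06 = 5.865e-20 J = 0.3661 eV

0.3661 eV


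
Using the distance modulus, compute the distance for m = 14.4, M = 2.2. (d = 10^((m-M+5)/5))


d = 10^((m - M + 5)/5) = 10^((14.4 - 2.2 + 5)/5) = 2754.2287

2754.2287 pc


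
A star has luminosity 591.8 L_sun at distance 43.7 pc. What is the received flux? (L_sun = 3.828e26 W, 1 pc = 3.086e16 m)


F = L / (4*pi*d^2) = 2.265e+29 / (4*pi*(1.349e+18)^2) = 9.912e-09

9.912e-09 W/m^2


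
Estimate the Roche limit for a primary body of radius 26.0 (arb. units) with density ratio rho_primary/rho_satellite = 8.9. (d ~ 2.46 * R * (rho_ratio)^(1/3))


d_Roche = 2.46 * 26.0 * 8.9^(1/3) = 132.5476

132.5476


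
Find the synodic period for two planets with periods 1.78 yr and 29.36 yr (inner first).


1/P_syn = |1/P1 - 1/P2| = |1/1.78 - 1/29.36| => P_syn = 1.8949

1.8949 years


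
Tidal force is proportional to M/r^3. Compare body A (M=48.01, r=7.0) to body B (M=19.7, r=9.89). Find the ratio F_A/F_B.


Ratio = (M1/r1^3) / (M2/r2^3) = (48.01/7.0^3) / (19.7/9.89^3) = 6.8732

6.8732


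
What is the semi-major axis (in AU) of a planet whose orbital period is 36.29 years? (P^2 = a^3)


a = P^(2/3) = 36.29^(2/3) = 10.9612

10.9612 AU


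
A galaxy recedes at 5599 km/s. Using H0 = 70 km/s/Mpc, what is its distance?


d = v / H0 = 5599 / 70 = 79.9857

79.9857 Mpc


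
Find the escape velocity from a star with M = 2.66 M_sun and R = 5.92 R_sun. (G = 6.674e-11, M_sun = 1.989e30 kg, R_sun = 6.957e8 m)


M = 2.66 * 1.989e30 kg = 5.29074e+30 kg; R = 5.92 * 6.957e8 m = 4.118544e+09 m. v_esc = sqrt(2GM/R) = sqrt(2 * 6.674e-11 * 5.29074e+30 / 4.118544e+09) = 414089.7246

414089.7246 m/s


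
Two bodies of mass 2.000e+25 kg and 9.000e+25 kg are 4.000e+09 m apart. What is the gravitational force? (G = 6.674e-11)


F = G*m1*m2/r^2 = 6.674e-11 * 2.000e+25 * 9.000e+25 / (4.000e+09)^2 = 6.674e-11 * 1.800e+51 / 1.600e+19 = 7.508e+21

7.508e+21 N
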